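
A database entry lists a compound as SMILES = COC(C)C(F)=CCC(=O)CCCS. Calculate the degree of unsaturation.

2

Molecular formula: C10H17FO2S.
DoU = (2C + 2 + N − H − X) / 2, where X is the halogen count and O/S are ignored.
    = (2·10 + 2 + 0 − 17 − 1) / 2 = 4 / 2 = 2.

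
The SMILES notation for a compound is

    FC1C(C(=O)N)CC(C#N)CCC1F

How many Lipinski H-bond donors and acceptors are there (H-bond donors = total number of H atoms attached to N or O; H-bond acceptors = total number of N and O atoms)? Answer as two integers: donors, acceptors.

2, 3

Donors: find every N or O and count the H atoms it carries.
  atom 5 (O): bond orders sum to 2 → 0 H
  atom 6 (N): bond orders sum to 1 → 2 H
  atom 10 (N): bond orders sum to 3 → 0 H
Lipinski HBD = 2.
Acceptors: N atoms = 2, O atoms = 1 → HBA = 3.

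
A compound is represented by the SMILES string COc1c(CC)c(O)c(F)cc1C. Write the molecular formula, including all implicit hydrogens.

Walk through each heavy atom and fill implicit hydrogens from standard valence (C 4, N 3, O 2, S 2, halogen 1); for lowercase aromatic atoms, an aromatic c carries 1 H when it has two neighbours and 0 H with three, and aromatic n carries 0 H:
  atom 1: C, bond orders sum to 1 (valence 4) → 3 H
  atom 2: O, bond orders sum to 2 (valence 2) → 0 H
  atom 3: aromatic c, 3 neighbours → 0 H
  atom 4: aromatic c, 3 neighbours → 0 H
  atom 5: C, bond orders sum to 2 (valence 4) → 2 H
  atom 6: C, bond orders sum to 1 (valence 4) → 3 H
  atom 7: aromatic c, 3 neighbours → 0 H
  atom 8: O, bond orders sum to 1 (valence 2) → 1 H
  atom 9: aromatic c, 3 neighbours → 0 H
  atom 10: F (halogen, monovalent) → 0 H
  atom 11: aromatic c, 2 neighbours → 1 H
  atom 12: aromatic c, 3 neighbours → 0 H
  atom 13: C, bond orders sum to 1 (valence 4) → 3 H
Totals → C:10, H:13, F:1, O:2.
In Hill order: C10H13FO2.

C10H13FO2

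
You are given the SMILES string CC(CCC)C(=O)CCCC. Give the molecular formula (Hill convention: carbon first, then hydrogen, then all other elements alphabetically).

C10H20O

Walk through each heavy atom and fill implicit hydrogens from standard valence (C 4, N 3, O 2, S 2, halogen 1):
  atom 1: C, bond orders sum to 1 (valence 4) → 3 H
  atom 2: C, bond orders sum to 3 (valence 4) → 1 H
  atom 3: C, bond orders sum to 2 (valence 4) → 2 H
  atom 4: C, bond orders sum to 2 (valence 4) → 2 H
  atom 5: C, bond orders sum to 1 (valence 4) → 3 H
  atom 6: C, bond orders sum to 4 (valence 4) → 0 H
  atom 7: O, bond orders sum to 2 (valence 2) → 0 H
  atom 8: C, bond orders sum to 2 (valence 4) → 2 H
  atom 9: C, bond orders sum to 2 (valence 4) → 2 H
  atom 10: C, bond orders sum to 2 (valence 4) → 2 H
  atom 11: C, bond orders sum to 1 (valence 4) → 3 H
Totals → C:10, H:20, O:1.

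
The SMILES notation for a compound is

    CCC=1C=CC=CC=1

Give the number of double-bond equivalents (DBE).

Degree of unsaturation = (number of rings) + (number of π bonds).
Ring closures in the SMILES: 1.
π bonds: 3 double bonds (each 1 DoU) → 3 DoU from unsaturation.
Total DoU = 1 + 3 = 4.

4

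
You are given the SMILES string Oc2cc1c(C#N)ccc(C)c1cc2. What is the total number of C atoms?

Count every carbon token in the SMILES (each C, including those in ring-closure positions and inside branches).
Carbon count: 12.

12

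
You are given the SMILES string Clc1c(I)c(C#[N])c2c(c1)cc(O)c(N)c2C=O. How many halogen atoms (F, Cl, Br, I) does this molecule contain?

Halogen atoms appear at heavy-atom positions 1, 4 (1×Cl, 1×I).
Other groups present: 1 aldehyde, 1 hydroxyl, 1 nitrile, 1 primary amine.
Halogen count: 2.

2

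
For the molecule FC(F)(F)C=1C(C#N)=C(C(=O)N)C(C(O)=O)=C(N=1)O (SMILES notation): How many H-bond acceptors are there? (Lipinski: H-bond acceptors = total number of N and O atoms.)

N atoms: 3; O atoms: 4.
Lipinski HBA = 3 + 4 = 7.

7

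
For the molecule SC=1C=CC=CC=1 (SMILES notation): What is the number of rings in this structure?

In SMILES, each pair of matching ring-closure digits denotes one ring-closing bond; the number of such bonds equals the number of independent rings.
Ring-closure bonds here: 1.

1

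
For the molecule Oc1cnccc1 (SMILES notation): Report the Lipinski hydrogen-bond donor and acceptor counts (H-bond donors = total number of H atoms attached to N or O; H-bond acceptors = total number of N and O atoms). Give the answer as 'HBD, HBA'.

1, 2

Donors: find every N or O and count the H atoms it carries.
  atom 1 (O): bond orders sum to 1 → 1 H
  atom 4 (N): bond orders sum to 3 → 0 H
Lipinski HBD = 1.
Acceptors: N atoms = 1, O atoms = 1 → HBA = 2.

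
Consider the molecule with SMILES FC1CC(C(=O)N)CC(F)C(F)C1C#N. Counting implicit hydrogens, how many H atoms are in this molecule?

Walk through each heavy atom and fill implicit hydrogens from standard valence (C 4, N 3, O 2, S 2, halogen 1):
  atom 1: F (halogen, monovalent) → 0 H
  atom 2: C, bond orders sum to 3 (valence 4) → 1 H
  atom 3: C, bond orders sum to 2 (valence 4) → 2 H
  atom 4: C, bond orders sum to 3 (valence 4) → 1 H
  atom 5: C, bond orders sum to 4 (valence 4) → 0 H
  atom 6: O, bond orders sum to 2 (valence 2) → 0 H
  atom 7: N, bond orders sum to 1 (valence 3) → 2 H
  atom 8: C, bond orders sum to 2 (valence 4) → 2 H
  atom 9: C, bond orders sum to 3 (valence 4) → 1 H
  atom 10: F (halogen, monovalent) → 0 H
  atom 11: C, bond orders sum to 3 (valence 4) → 1 H
  atom 12: F (halogen, monovalent) → 0 H
  atom 13: C, bond orders sum to 3 (valence 4) → 1 H
  atom 14: C, bond orders sum to 4 (valence 4) → 0 H
  atom 15: N, bond orders sum to 3 (valence 3) → 0 H
Total hydrogens: 11.

11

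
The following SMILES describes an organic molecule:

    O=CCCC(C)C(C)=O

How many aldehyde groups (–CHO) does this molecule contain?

1

The aldehyde motif appears at heavy-atom position 2 in the SMILES.
Other groups present: 1 ketone.
Aldehyde count: 1.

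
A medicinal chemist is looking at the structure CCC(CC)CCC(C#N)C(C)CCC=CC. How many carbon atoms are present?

Count every carbon token in the SMILES (each C, including those in ring-closure positions and inside branches).
Carbon count: 16.

16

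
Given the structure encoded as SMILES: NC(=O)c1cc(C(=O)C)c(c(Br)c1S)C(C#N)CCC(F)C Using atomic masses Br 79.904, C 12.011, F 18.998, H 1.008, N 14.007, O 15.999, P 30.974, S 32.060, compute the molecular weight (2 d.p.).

First, the molecular formula is C15H16BrFN2O2S (counting implicit H from valence).
  Br: 1 × 79.904 = 79.904
  C: 15 × 12.011 = 180.165
  F: 1 × 18.998 = 18.998
  H: 16 × 1.008 = 16.128
  N: 2 × 14.007 = 28.014
  O: 2 × 15.999 = 31.998
  S: 1 × 32.060 = 32.060
Sum: 1×79.904 + 15×12.011 + 1×18.998 + 16×1.008 + 2×14.007 + 2×15.999 + 1×32.060 = 387.267 → 387.27 g/mol.

387.27 g/mol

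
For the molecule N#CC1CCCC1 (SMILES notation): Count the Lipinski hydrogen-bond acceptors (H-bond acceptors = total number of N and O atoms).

N atoms: 1; O atoms: 0.
Lipinski HBA = 1 + 0 = 1.

1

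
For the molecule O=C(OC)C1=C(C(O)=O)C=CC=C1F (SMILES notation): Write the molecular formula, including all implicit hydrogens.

C9H7FO4

Walk through each heavy atom and fill implicit hydrogens from standard valence (C 4, N 3, O 2, S 2, halogen 1):
  atom 1: O, bond orders sum to 2 (valence 2) → 0 H
  atom 2: C, bond orders sum to 4 (valence 4) → 0 H
  atom 3: O, bond orders sum to 2 (valence 2) → 0 H
  atom 4: C, bond orders sum to 1 (valence 4) → 3 H
  atom 5: C, bond orders sum to 4 (valence 4) → 0 H
  atom 6: C, bond orders sum to 4 (valence 4) → 0 H
  atom 7: C, bond orders sum to 4 (valence 4) → 0 H
  atom 8: O, bond orders sum to 1 (valence 2) → 1 H
  atom 9: O, bond orders sum to 2 (valence 2) → 0 H
  atom 10: C, bond orders sum to 3 (valence 4) → 1 H
  atom 11: C, bond orders sum to 3 (valence 4) → 1 H
  atom 12: C, bond orders sum to 3 (valence 4) → 1 H
  atom 13: C, bond orders sum to 4 (valence 4) → 0 H
  atom 14: F (halogen, monovalent) → 0 H
Totals → C:9, H:7, F:1, O:4.
In Hill order: C9H7FO4.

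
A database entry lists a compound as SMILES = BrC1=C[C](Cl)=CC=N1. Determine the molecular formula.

C5H3BrClN

Walk through each heavy atom and fill implicit hydrogens from standard valence (C 4, N 3, O 2, S 2, halogen 1):
  atom 1: Br (halogen, monovalent) → 0 H
  atom 2: C, bond orders sum to 4 (valence 4) → 0 H
  atom 3: C, bond orders sum to 3 (valence 4) → 1 H
  atom 4: C with explicit H count 0
  atom 5: Cl (halogen, monovalent) → 0 H
  atom 6: C, bond orders sum to 3 (valence 4) → 1 H
  atom 7: C, bond orders sum to 3 (valence 4) → 1 H
  atom 8: N, bond orders sum to 3 (valence 3) → 0 H
Totals → C:5, H:3, Br:1, Cl:1, N:1.
In Hill order: C5H3BrClN.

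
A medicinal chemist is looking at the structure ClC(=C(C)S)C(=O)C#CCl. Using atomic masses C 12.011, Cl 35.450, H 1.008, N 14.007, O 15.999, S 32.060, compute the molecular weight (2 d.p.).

195.06 g/mol

First, the molecular formula is C6H4Cl2OS (counting implicit H from valence).
  C: 6 × 12.011 = 72.066
  Cl: 2 × 35.450 = 70.900
  H: 4 × 1.008 = 4.032
  O: 1 × 15.999 = 15.999
  S: 1 × 32.060 = 32.060
Sum: 6×12.011 + 2×35.450 + 4×1.008 + 1×15.999 + 1×32.060 = 195.057 → 195.06 g/mol.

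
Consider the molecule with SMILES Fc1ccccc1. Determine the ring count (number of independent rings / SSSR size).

1

In SMILES, each pair of matching ring-closure digits denotes one ring-closing bond; the number of such bonds equals the number of independent rings.
Ring-closure bonds here: 1.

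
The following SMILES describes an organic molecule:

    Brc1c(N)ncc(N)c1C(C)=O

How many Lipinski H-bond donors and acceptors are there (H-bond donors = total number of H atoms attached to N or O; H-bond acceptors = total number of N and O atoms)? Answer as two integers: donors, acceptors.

Donors: find every N or O and count the H atoms it carries.
  atom 4 (N): bond orders sum to 1 → 2 H
  atom 5 (N): bond orders sum to 3 → 0 H
  atom 8 (N): bond orders sum to 1 → 2 H
  atom 12 (O): bond orders sum to 2 → 0 H
Lipinski HBD = 4.
Acceptors: N atoms = 3, O atoms = 1 → HBA = 4.

4, 4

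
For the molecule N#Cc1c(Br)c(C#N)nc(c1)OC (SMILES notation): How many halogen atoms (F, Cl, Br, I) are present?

1

Halogen atoms appear at heavy-atom position 5 (1×Br).
Other groups present: 1 ether, 2 nitrile.
Halogen count: 1.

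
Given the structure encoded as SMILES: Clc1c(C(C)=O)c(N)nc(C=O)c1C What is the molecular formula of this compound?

Walk through each heavy atom and fill implicit hydrogens from standard valence (C 4, N 3, O 2, S 2, halogen 1); for lowercase aromatic atoms, an aromatic c carries 1 H when it has two neighbours and 0 H with three, and aromatic n carries 0 H:
  atom 1: Cl (halogen, monovalent) → 0 H
  atom 2: aromatic c, 3 neighbours → 0 H
  atom 3: aromatic c, 3 neighbours → 0 H
  atom 4: C, bond orders sum to 4 (valence 4) → 0 H
  atom 5: C, bond orders sum to 1 (valence 4) → 3 H
  atom 6: O, bond orders sum to 2 (valence 2) → 0 H
  atom 7: aromatic c, 3 neighbours → 0 H
  atom 8: N, bond orders sum to 1 (valence 3) → 2 H
  atom 9: aromatic n, 2 neighbours → 0 H
  atom 10: aromatic c, 3 neighbours → 0 H
  atom 11: C, bond orders sum to 3 (valence 4) → 1 H
  atom 12: O, bond orders sum to 2 (valence 2) → 0 H
  atom 13: aromatic c, 3 neighbours → 0 H
  atom 14: C, bond orders sum to 1 (valence 4) → 3 H
Totals → C:9, H:9, Cl:1, N:2, O:2.
In Hill order: C9H9ClN2O2.

C9H9ClN2O2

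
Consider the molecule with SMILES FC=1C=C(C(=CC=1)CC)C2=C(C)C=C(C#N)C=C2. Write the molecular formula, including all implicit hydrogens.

C16H14FN

Walk through each heavy atom and fill implicit hydrogens from standard valence (C 4, N 3, O 2, S 2, halogen 1):
  atom 1: F (halogen, monovalent) → 0 H
  atom 2: C, bond orders sum to 4 (valence 4) → 0 H
  atom 3: C, bond orders sum to 3 (valence 4) → 1 H
  atom 4: C, bond orders sum to 4 (valence 4) → 0 H
  atom 5: C, bond orders sum to 4 (valence 4) → 0 H
  atom 6: C, bond orders sum to 3 (valence 4) → 1 H
  atom 7: C, bond orders sum to 3 (valence 4) → 1 H
  atom 8: C, bond orders sum to 2 (valence 4) → 2 H
  atom 9: C, bond orders sum to 1 (valence 4) → 3 H
  atom 10: C, bond orders sum to 4 (valence 4) → 0 H
  atom 11: C, bond orders sum to 4 (valence 4) → 0 H
  atom 12: C, bond orders sum to 1 (valence 4) → 3 H
  atom 13: C, bond orders sum to 3 (valence 4) → 1 H
  atom 14: C, bond orders sum to 4 (valence 4) → 0 H
  atom 15: C, bond orders sum to 4 (valence 4) → 0 H
  atom 16: N, bond orders sum to 3 (valence 3) → 0 H
  atom 17: C, bond orders sum to 3 (valence 4) → 1 H
  atom 18: C, bond orders sum to 3 (valence 4) → 1 H
Totals → C:16, H:14, F:1, N:1.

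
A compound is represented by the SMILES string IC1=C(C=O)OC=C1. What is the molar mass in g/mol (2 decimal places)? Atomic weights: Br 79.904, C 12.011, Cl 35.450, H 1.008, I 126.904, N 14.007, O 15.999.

First, the molecular formula is C5H3IO2 (counting implicit H from valence).
  C: 5 × 12.011 = 60.055
  H: 3 × 1.008 = 3.024
  I: 1 × 126.904 = 126.904
  O: 2 × 15.999 = 31.998
Sum: 5×12.011 + 3×1.008 + 1×126.904 + 2×15.999 = 221.981 → 221.98 g/mol.

221.98 g/mol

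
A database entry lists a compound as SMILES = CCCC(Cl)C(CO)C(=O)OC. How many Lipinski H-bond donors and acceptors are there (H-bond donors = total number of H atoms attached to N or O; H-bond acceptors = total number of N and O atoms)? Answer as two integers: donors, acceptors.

Donors: find every N or O and count the H atoms it carries.
  atom 8 (O): bond orders sum to 1 → 1 H
  atom 10 (O): bond orders sum to 2 → 0 H
  atom 11 (O): bond orders sum to 2 → 0 H
Lipinski HBD = 1.
Acceptors: N atoms = 0, O atoms = 3 → HBA = 3.

1, 3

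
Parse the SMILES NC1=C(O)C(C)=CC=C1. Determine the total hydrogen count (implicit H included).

Walk through each heavy atom and fill implicit hydrogens from standard valence (C 4, N 3, O 2, S 2, halogen 1):
  atom 1: N, bond orders sum to 1 (valence 3) → 2 H
  atom 2: C, bond orders sum to 4 (valence 4) → 0 H
  atom 3: C, bond orders sum to 4 (valence 4) → 0 H
  atom 4: O, bond orders sum to 1 (valence 2) → 1 H
  atom 5: C, bond orders sum to 4 (valence 4) → 0 H
  atom 6: C, bond orders sum to 1 (valence 4) → 3 H
  atom 7: C, bond orders sum to 3 (valence 4) → 1 H
  atom 8: C, bond orders sum to 3 (valence 4) → 1 H
  atom 9: C, bond orders sum to 3 (valence 4) → 1 H
Total hydrogens: 9.

9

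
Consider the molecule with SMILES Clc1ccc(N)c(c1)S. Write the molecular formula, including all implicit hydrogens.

Walk through each heavy atom and fill implicit hydrogens from standard valence (C 4, N 3, O 2, S 2, halogen 1); for lowercase aromatic atoms, an aromatic c carries 1 H when it has two neighbours and 0 H with three, and aromatic n carries 0 H:
  atom 1: Cl (halogen, monovalent) → 0 H
  atom 2: aromatic c, 3 neighbours → 0 H
  atom 3: aromatic c, 2 neighbours → 1 H
  atom 4: aromatic c, 2 neighbours → 1 H
  atom 5: aromatic c, 3 neighbours → 0 H
  atom 6: N, bond orders sum to 1 (valence 3) → 2 H
  atom 7: aromatic c, 3 neighbours → 0 H
  atom 8: aromatic c, 2 neighbours → 1 H
  atom 9: S, bond orders sum to 1 (valence 2) → 1 H
Totals → C:6, H:6, Cl:1, N:1, S:1.

C6H6ClNS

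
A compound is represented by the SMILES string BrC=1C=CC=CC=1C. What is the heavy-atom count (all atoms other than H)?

Every atom symbol written in the SMILES (organic subset) is one heavy atom; implicit H are not written.
Heavy atoms by element → Br:1, C:7.
Total: 8.

8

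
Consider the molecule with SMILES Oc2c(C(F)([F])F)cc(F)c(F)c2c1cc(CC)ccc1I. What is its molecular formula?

C15H10F5IO

Walk through each heavy atom and fill implicit hydrogens from standard valence (C 4, N 3, O 2, S 2, halogen 1); for lowercase aromatic atoms, an aromatic c carries 1 H when it has two neighbours and 0 H with three, and aromatic n carries 0 H:
  atom 1: O, bond orders sum to 1 (valence 2) → 1 H
  atom 2: aromatic c, 3 neighbours → 0 H
  atom 3: aromatic c, 3 neighbours → 0 H
  atom 4: C, bond orders sum to 4 (valence 4) → 0 H
  atom 5: F (halogen, monovalent) → 0 H
  atom 6: F with explicit H count 0
  atom 7: F (halogen, monovalent) → 0 H
  atom 8: aromatic c, 2 neighbours → 1 H
  atom 9: aromatic c, 3 neighbours → 0 H
  atom 10: F (halogen, monovalent) → 0 H
  atom 11: aromatic c, 3 neighbours → 0 H
  atom 12: F (halogen, monovalent) → 0 H
  atom 13: aromatic c, 3 neighbours → 0 H
  atom 14: aromatic c, 3 neighbours → 0 H
  atom 15: aromatic c, 2 neighbours → 1 H
  atom 16: aromatic c, 3 neighbours → 0 H
  atom 17: C, bond orders sum to 2 (valence 4) → 2 H
  atom 18: C, bond orders sum to 1 (valence 4) → 3 H
  atom 19: aromatic c, 2 neighbours → 1 H
  atom 20: aromatic c, 2 neighbours → 1 H
  atom 21: aromatic c, 3 neighbours → 0 H
  atom 22: I (halogen, monovalent) → 0 H
Totals → C:15, H:10, F:5, I:1, O:1.
In Hill order: C15H10F5IO.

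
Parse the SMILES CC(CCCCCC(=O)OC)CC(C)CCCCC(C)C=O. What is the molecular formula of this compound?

Walk through each heavy atom and fill implicit hydrogens from standard valence (C 4, N 3, O 2, S 2, halogen 1):
  atom 1: C, bond orders sum to 1 (valence 4) → 3 H
  atom 2: C, bond orders sum to 3 (valence 4) → 1 H
  atom 3: C, bond orders sum to 2 (valence 4) → 2 H
  atom 4: C, bond orders sum to 2 (valence 4) → 2 H
  atom 5: C, bond orders sum to 2 (valence 4) → 2 H
  atom 6: C, bond orders sum to 2 (valence 4) → 2 H
  atom 7: C, bond orders sum to 2 (valence 4) → 2 H
  atom 8: C, bond orders sum to 4 (valence 4) → 0 H
  atom 9: O, bond orders sum to 2 (valence 2) → 0 H
  atom 10: O, bond orders sum to 2 (valence 2) → 0 H
  atom 11: C, bond orders sum to 1 (valence 4) → 3 H
  atom 12: C, bond orders sum to 2 (valence 4) → 2 H
  atom 13: C, bond orders sum to 3 (valence 4) → 1 H
  atom 14: C, bond orders sum to 1 (valence 4) → 3 H
  atom 15: C, bond orders sum to 2 (valence 4) → 2 H
  atom 16: C, bond orders sum to 2 (valence 4) → 2 H
  atom 17: C, bond orders sum to 2 (valence 4) → 2 H
  atom 18: C, bond orders sum to 2 (valence 4) → 2 H
  atom 19: C, bond orders sum to 3 (valence 4) → 1 H
  atom 20: C, bond orders sum to 1 (valence 4) → 3 H
  atom 21: C, bond orders sum to 3 (valence 4) → 1 H
  atom 22: O, bond orders sum to 2 (valence 2) → 0 H
Totals → C:19, H:36, O:3.
In Hill order: C19H36O3.

C19H36O3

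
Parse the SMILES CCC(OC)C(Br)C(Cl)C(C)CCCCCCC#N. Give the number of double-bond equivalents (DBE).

2

Molecular formula: C15H27BrClNO.
DoU = (2C + 2 + N − H − X) / 2, where X is the halogen count and O/S are ignored.
    = (2·15 + 2 + 1 − 27 − 2) / 2 = 4 / 2 = 2.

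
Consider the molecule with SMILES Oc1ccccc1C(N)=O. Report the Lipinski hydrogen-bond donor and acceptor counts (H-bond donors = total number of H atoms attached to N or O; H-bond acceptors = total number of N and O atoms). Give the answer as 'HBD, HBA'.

3, 3

Donors: find every N or O and count the H atoms it carries.
  atom 1 (O): bond orders sum to 1 → 1 H
  atom 9 (N): bond orders sum to 1 → 2 H
  atom 10 (O): bond orders sum to 2 → 0 H
Lipinski HBD = 3.
Acceptors: N atoms = 1, O atoms = 2 → HBA = 3.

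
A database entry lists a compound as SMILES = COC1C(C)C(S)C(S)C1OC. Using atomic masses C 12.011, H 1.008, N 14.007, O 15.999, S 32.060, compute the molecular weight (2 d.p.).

208.33 g/mol

First, the molecular formula is C8H16O2S2 (counting implicit H from valence).
  C: 8 × 12.011 = 96.088
  H: 16 × 1.008 = 16.128
  O: 2 × 15.999 = 31.998
  S: 2 × 32.060 = 64.120
Sum: 8×12.011 + 16×1.008 + 2×15.999 + 2×32.060 = 208.334 → 208.33 g/mol.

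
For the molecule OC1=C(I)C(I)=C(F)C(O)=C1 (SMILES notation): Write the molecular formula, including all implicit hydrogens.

C6H3FI2O2

Walk through each heavy atom and fill implicit hydrogens from standard valence (C 4, N 3, O 2, S 2, halogen 1):
  atom 1: O, bond orders sum to 1 (valence 2) → 1 H
  atom 2: C, bond orders sum to 4 (valence 4) → 0 H
  atom 3: C, bond orders sum to 4 (valence 4) → 0 H
  atom 4: I (halogen, monovalent) → 0 H
  atom 5: C, bond orders sum to 4 (valence 4) → 0 H
  atom 6: I (halogen, monovalent) → 0 H
  atom 7: C, bond orders sum to 4 (valence 4) → 0 H
  atom 8: F (halogen, monovalent) → 0 H
  atom 9: C, bond orders sum to 4 (valence 4) → 0 H
  atom 10: O, bond orders sum to 1 (valence 2) → 1 H
  atom 11: C, bond orders sum to 3 (valence 4) → 1 H
Totals → C:6, H:3, F:1, I:2, O:2.
In Hill order: C6H3FI2O2.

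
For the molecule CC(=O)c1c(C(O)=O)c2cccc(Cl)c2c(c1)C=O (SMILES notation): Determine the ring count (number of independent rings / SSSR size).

2

In SMILES, each pair of matching ring-closure digits denotes one ring-closing bond; the number of such bonds equals the number of independent rings.
Ring-closure bonds here: 2.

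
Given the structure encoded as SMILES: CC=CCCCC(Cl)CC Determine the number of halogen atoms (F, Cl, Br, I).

Halogen atoms appear at heavy-atom position 8 (1×Cl).
Other groups present: 1 alkene.
Halogen count: 1.

1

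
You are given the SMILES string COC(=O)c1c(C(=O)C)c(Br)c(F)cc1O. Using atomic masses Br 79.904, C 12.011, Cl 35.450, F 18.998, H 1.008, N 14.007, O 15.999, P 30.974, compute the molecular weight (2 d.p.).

First, the molecular formula is C10H8BrFO4 (counting implicit H from valence).
  Br: 1 × 79.904 = 79.904
  C: 10 × 12.011 = 120.110
  F: 1 × 18.998 = 18.998
  H: 8 × 1.008 = 8.064
  O: 4 × 15.999 = 63.996
Sum: 1×79.904 + 10×12.011 + 1×18.998 + 8×1.008 + 4×15.999 = 291.072 → 291.07 g/mol.

291.07 g/mol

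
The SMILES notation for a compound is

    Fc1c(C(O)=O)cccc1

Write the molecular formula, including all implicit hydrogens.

C7H5FO2

Walk through each heavy atom and fill implicit hydrogens from standard valence (C 4, N 3, O 2, S 2, halogen 1); for lowercase aromatic atoms, an aromatic c carries 1 H when it has two neighbours and 0 H with three, and aromatic n carries 0 H:
  atom 1: F (halogen, monovalent) → 0 H
  atom 2: aromatic c, 3 neighbours → 0 H
  atom 3: aromatic c, 3 neighbours → 0 H
  atom 4: C, bond orders sum to 4 (valence 4) → 0 H
  atom 5: O, bond orders sum to 1 (valence 2) → 1 H
  atom 6: O, bond orders sum to 2 (valence 2) → 0 H
  atom 7: aromatic c, 2 neighbours → 1 H
  atom 8: aromatic c, 2 neighbours → 1 H
  atom 9: aromatic c, 2 neighbours → 1 H
  atom 10: aromatic c, 2 neighbours → 1 H
Totals → C:7, H:5, F:1, O:2.
In Hill order: C7H5FO2.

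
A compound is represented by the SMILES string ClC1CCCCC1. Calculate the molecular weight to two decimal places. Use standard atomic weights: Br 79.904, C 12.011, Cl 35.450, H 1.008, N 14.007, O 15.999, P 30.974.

118.60 g/mol

First, the molecular formula is C6H11Cl (counting implicit H from valence).
  C: 6 × 12.011 = 72.066
  Cl: 1 × 35.450 = 35.450
  H: 11 × 1.008 = 11.088
Sum: 6×12.011 + 1×35.450 + 11×1.008 = 118.604 → 118.60 g/mol.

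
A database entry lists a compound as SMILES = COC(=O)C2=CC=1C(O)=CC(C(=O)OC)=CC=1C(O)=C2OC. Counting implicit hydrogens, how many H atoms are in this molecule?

14

Walk through each heavy atom and fill implicit hydrogens from standard valence (C 4, N 3, O 2, S 2, halogen 1):
  atom 1: C, bond orders sum to 1 (valence 4) → 3 H
  atom 2: O, bond orders sum to 2 (valence 2) → 0 H
  atom 3: C, bond orders sum to 4 (valence 4) → 0 H
  atom 4: O, bond orders sum to 2 (valence 2) → 0 H
  atom 5: C, bond orders sum to 4 (valence 4) → 0 H
  atom 6: C, bond orders sum to 3 (valence 4) → 1 H
  atom 7: C, bond orders sum to 4 (valence 4) → 0 H
  atom 8: C, bond orders sum to 4 (valence 4) → 0 H
  atom 9: O, bond orders sum to 1 (valence 2) → 1 H
  atom 10: C, bond orders sum to 3 (valence 4) → 1 H
  atom 11: C, bond orders sum to 4 (valence 4) → 0 H
  atom 12: C, bond orders sum to 4 (valence 4) → 0 H
  atom 13: O, bond orders sum to 2 (valence 2) → 0 H
  atom 14: O, bond orders sum to 2 (valence 2) → 0 H
  atom 15: C, bond orders sum to 1 (valence 4) → 3 H
  atom 16: C, bond orders sum to 3 (valence 4) → 1 H
  atom 17: C, bond orders sum to 4 (valence 4) → 0 H
  atom 18: C, bond orders sum to 4 (valence 4) → 0 H
  atom 19: O, bond orders sum to 1 (valence 2) → 1 H
  atom 20: C, bond orders sum to 4 (valence 4) → 0 H
  atom 21: O, bond orders sum to 2 (valence 2) → 0 H
  atom 22: C, bond orders sum to 1 (valence 4) → 3 H
Total hydrogens: 14.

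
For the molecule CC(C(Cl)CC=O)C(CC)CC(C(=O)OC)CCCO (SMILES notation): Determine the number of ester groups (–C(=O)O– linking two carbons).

The ester motif appears at heavy-atom position 13 in the SMILES.
Other groups present: 1 aldehyde, 1 hydroxyl.
Ester count: 1.

1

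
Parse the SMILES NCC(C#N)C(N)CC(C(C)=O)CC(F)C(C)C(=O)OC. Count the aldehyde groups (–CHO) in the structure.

0

Scan the SMILES for the aldehyde motif — none present.
Groups that are present: 1 ester, 1 ketone, 1 nitrile, 2 primary amine.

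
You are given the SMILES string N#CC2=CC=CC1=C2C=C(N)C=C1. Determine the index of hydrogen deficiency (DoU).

Molecular formula: C11H8N2.
DoU = (2C + 2 + N − H − X) / 2, where X is the halogen count and O/S are ignored.
    = (2·11 + 2 + 2 − 8 − 0) / 2 = 18 / 2 = 9.

9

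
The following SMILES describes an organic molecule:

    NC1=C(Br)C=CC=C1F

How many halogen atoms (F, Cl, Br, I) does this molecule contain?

2

Halogen atoms appear at heavy-atom positions 4, 9 (1×Br, 1×F).
Other groups present: 1 primary amine.
Halogen count: 2.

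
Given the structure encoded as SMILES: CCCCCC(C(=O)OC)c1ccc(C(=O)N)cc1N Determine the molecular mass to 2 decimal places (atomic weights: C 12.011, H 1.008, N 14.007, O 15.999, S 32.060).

First, the molecular formula is C15H22N2O3 (counting implicit H from valence).
  C: 15 × 12.011 = 180.165
  H: 22 × 1.008 = 22.176
  N: 2 × 14.007 = 28.014
  O: 3 × 15.999 = 47.997
Sum: 15×12.011 + 22×1.008 + 2×14.007 + 3×15.999 = 278.352 → 278.35 g/mol.

278.35 g/mol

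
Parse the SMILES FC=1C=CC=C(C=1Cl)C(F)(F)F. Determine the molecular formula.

Walk through each heavy atom and fill implicit hydrogens from standard valence (C 4, N 3, O 2, S 2, halogen 1):
  atom 1: F (halogen, monovalent) → 0 H
  atom 2: C, bond orders sum to 4 (valence 4) → 0 H
  atom 3: C, bond orders sum to 3 (valence 4) → 1 H
  atom 4: C, bond orders sum to 3 (valence 4) → 1 H
  atom 5: C, bond orders sum to 3 (valence 4) → 1 H
  atom 6: C, bond orders sum to 4 (valence 4) → 0 H
  atom 7: C, bond orders sum to 4 (valence 4) → 0 H
  atom 8: Cl (halogen, monovalent) → 0 H
  atom 9: C, bond orders sum to 4 (valence 4) → 0 H
  atom 10: F (halogen, monovalent) → 0 H
  atom 11: F (halogen, monovalent) → 0 H
  atom 12: F (halogen, monovalent) → 0 H
Totals → C:7, H:3, Cl:1, F:4.

C7H3ClF4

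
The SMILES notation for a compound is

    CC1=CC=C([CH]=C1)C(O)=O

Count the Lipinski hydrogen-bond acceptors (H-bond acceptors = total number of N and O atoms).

N atoms: 0; O atoms: 2.
Lipinski HBA = 0 + 2 = 2.

2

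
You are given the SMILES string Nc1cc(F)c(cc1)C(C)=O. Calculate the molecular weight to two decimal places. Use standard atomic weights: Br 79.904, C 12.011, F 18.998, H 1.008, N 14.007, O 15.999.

153.16 g/mol

First, the molecular formula is C8H8FNO (counting implicit H from valence).
  C: 8 × 12.011 = 96.088
  F: 1 × 18.998 = 18.998
  H: 8 × 1.008 = 8.064
  N: 1 × 14.007 = 14.007
  O: 1 × 15.999 = 15.999
Sum: 8×12.011 + 1×18.998 + 8×1.008 + 1×14.007 + 1×15.999 = 153.156 → 153.16 g/mol.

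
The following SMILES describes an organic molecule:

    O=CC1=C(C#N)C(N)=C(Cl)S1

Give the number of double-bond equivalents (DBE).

6

Molecular formula: C6H3ClN2OS.
DoU = (2C + 2 + N − H − X) / 2, where X is the halogen count and O/S are ignored.
    = (2·6 + 2 + 2 − 3 − 1) / 2 = 12 / 2 = 6.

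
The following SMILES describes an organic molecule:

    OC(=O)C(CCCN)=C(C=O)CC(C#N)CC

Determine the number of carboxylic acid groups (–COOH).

1

The carboxylic acid motif appears at heavy-atom position 2 in the SMILES.
Other groups present: 1 aldehyde, 1 alkene, 1 nitrile, 1 primary amine.
Carboxylic acid count: 1.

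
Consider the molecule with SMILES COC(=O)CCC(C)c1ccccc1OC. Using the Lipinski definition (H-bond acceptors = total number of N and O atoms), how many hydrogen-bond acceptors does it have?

3

N atoms: 0; O atoms: 3.
Lipinski HBA = 0 + 3 = 3.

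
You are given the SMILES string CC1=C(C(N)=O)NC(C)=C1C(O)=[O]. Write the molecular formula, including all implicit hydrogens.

C8H10N2O3

Walk through each heavy atom and fill implicit hydrogens from standard valence (C 4, N 3, O 2, S 2, halogen 1):
  atom 1: C, bond orders sum to 1 (valence 4) → 3 H
  atom 2: C, bond orders sum to 4 (valence 4) → 0 H
  atom 3: C, bond orders sum to 4 (valence 4) → 0 H
  atom 4: C, bond orders sum to 4 (valence 4) → 0 H
  atom 5: N, bond orders sum to 1 (valence 3) → 2 H
  atom 6: O, bond orders sum to 2 (valence 2) → 0 H
  atom 7: N, bond orders sum to 2 (valence 3) → 1 H
  atom 8: C, bond orders sum to 4 (valence 4) → 0 H
  atom 9: C, bond orders sum to 1 (valence 4) → 3 H
  atom 10: C, bond orders sum to 4 (valence 4) → 0 H
  atom 11: C, bond orders sum to 4 (valence 4) → 0 H
  atom 12: O, bond orders sum to 1 (valence 2) → 1 H
  atom 13: O with explicit H count 0
Totals → C:8, H:10, N:2, O:3.
In Hill order: C8H10N2O3.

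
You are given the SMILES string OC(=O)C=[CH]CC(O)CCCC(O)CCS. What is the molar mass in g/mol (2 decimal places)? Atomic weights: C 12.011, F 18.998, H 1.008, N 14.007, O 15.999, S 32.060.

First, the molecular formula is C11H20O4S (counting implicit H from valence).
  C: 11 × 12.011 = 132.121
  H: 20 × 1.008 = 20.160
  O: 4 × 15.999 = 63.996
  S: 1 × 32.060 = 32.060
Sum: 11×12.011 + 20×1.008 + 4×15.999 + 1×32.060 = 248.337 → 248.34 g/mol.

248.34 g/mol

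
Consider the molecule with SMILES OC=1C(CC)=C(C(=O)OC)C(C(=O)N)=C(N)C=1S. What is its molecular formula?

Walk through each heavy atom and fill implicit hydrogens from standard valence (C 4, N 3, O 2, S 2, halogen 1):
  atom 1: O, bond orders sum to 1 (valence 2) → 1 H
  atom 2: C, bond orders sum to 4 (valence 4) → 0 H
  atom 3: C, bond orders sum to 4 (valence 4) → 0 H
  atom 4: C, bond orders sum to 2 (valence 4) → 2 H
  atom 5: C, bond orders sum to 1 (valence 4) → 3 H
  atom 6: C, bond orders sum to 4 (valence 4) → 0 H
  atom 7: C, bond orders sum to 4 (valence 4) → 0 H
  atom 8: O, bond orders sum to 2 (valence 2) → 0 H
  atom 9: O, bond orders sum to 2 (valence 2) → 0 H
  atom 10: C, bond orders sum to 1 (valence 4) → 3 H
  atom 11: C, bond orders sum to 4 (valence 4) → 0 H
  atom 12: C, bond orders sum to 4 (valence 4) → 0 H
  atom 13: O, bond orders sum to 2 (valence 2) → 0 H
  atom 14: N, bond orders sum to 1 (valence 3) → 2 H
  atom 15: C, bond orders sum to 4 (valence 4) → 0 H
  atom 16: N, bond orders sum to 1 (valence 3) → 2 H
  atom 17: C, bond orders sum to 4 (valence 4) → 0 H
  atom 18: S, bond orders sum to 1 (valence 2) → 1 H
Totals → C:11, H:14, N:2, O:4, S:1.
In Hill order: C11H14N2O4S.

C11H14N2O4S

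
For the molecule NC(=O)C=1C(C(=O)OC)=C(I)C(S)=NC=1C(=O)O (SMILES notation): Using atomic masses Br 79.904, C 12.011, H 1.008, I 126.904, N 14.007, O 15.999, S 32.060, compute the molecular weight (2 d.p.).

First, the molecular formula is C9H7IN2O5S (counting implicit H from valence).
  C: 9 × 12.011 = 108.099
  H: 7 × 1.008 = 7.056
  I: 1 × 126.904 = 126.904
  N: 2 × 14.007 = 28.014
  O: 5 × 15.999 = 79.995
  S: 1 × 32.060 = 32.060
Sum: 9×12.011 + 7×1.008 + 1×126.904 + 2×14.007 + 5×15.999 + 1×32.060 = 382.128 → 382.13 g/mol.

382.13 g/mol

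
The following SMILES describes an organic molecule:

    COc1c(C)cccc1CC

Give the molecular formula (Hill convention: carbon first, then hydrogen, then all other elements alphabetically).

Walk through each heavy atom and fill implicit hydrogens from standard valence (C 4, N 3, O 2, S 2, halogen 1); for lowercase aromatic atoms, an aromatic c carries 1 H when it has two neighbours and 0 H with three, and aromatic n carries 0 H:
  atom 1: C, bond orders sum to 1 (valence 4) → 3 H
  atom 2: O, bond orders sum to 2 (valence 2) → 0 H
  atom 3: aromatic c, 3 neighbours → 0 H
  atom 4: aromatic c, 3 neighbours → 0 H
  atom 5: C, bond orders sum to 1 (valence 4) → 3 H
  atom 6: aromatic c, 2 neighbours → 1 H
  atom 7: aromatic c, 2 neighbours → 1 H
  atom 8: aromatic c, 2 neighbours → 1 H
  atom 9: aromatic c, 3 neighbours → 0 H
  atom 10: C, bond orders sum to 2 (valence 4) → 2 H
  atom 11: C, bond orders sum to 1 (valence 4) → 3 H
Totals → C:10, H:14, O:1.

C10H14O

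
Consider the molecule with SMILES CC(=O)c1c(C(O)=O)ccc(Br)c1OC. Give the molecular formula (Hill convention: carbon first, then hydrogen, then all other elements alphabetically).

Walk through each heavy atom and fill implicit hydrogens from standard valence (C 4, N 3, O 2, S 2, halogen 1); for lowercase aromatic atoms, an aromatic c carries 1 H when it has two neighbours and 0 H with three, and aromatic n carries 0 H:
  atom 1: C, bond orders sum to 1 (valence 4) → 3 H
  atom 2: C, bond orders sum to 4 (valence 4) → 0 H
  atom 3: O, bond orders sum to 2 (valence 2) → 0 H
  atom 4: aromatic c, 3 neighbours → 0 H
  atom 5: aromatic c, 3 neighbours → 0 H
  atom 6: C, bond orders sum to 4 (valence 4) → 0 H
  atom 7: O, bond orders sum to 1 (valence 2) → 1 H
  atom 8: O, bond orders sum to 2 (valence 2) → 0 H
  atom 9: aromatic c, 2 neighbours → 1 H
  atom 10: aromatic c, 2 neighbours → 1 H
  atom 11: aromatic c, 3 neighbours → 0 H
  atom 12: Br (halogen, monovalent) → 0 H
  atom 13: aromatic c, 3 neighbours → 0 H
  atom 14: O, bond orders sum to 2 (valence 2) → 0 H
  atom 15: C, bond orders sum to 1 (valence 4) → 3 H
Totals → C:10, H:9, Br:1, O:4.

C10H9BrO4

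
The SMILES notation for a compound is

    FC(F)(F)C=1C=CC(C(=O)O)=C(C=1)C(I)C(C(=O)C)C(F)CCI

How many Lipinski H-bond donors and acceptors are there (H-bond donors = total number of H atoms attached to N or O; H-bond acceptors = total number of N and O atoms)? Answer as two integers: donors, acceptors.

1, 3

Donors: find every N or O and count the H atoms it carries.
  atom 10 (O): bond orders sum to 2 → 0 H
  atom 11 (O): bond orders sum to 1 → 1 H
  atom 18 (O): bond orders sum to 2 → 0 H
Lipinski HBD = 1.
Acceptors: N atoms = 0, O atoms = 3 → HBA = 3.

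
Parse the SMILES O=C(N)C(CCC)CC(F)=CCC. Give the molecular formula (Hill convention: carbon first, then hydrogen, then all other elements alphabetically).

Walk through each heavy atom and fill implicit hydrogens from standard valence (C 4, N 3, O 2, S 2, halogen 1):
  atom 1: O, bond orders sum to 2 (valence 2) → 0 H
  atom 2: C, bond orders sum to 4 (valence 4) → 0 H
  atom 3: N, bond orders sum to 1 (valence 3) → 2 H
  atom 4: C, bond orders sum to 3 (valence 4) → 1 H
  atom 5: C, bond orders sum to 2 (valence 4) → 2 H
  atom 6: C, bond orders sum to 2 (valence 4) → 2 H
  atom 7: C, bond orders sum to 1 (valence 4) → 3 H
  atom 8: C, bond orders sum to 2 (valence 4) → 2 H
  atom 9: C, bond orders sum to 4 (valence 4) → 0 H
  atom 10: F (halogen, monovalent) → 0 H
  atom 11: C, bond orders sum to 3 (valence 4) → 1 H
  atom 12: C, bond orders sum to 2 (valence 4) → 2 H
  atom 13: C, bond orders sum to 1 (valence 4) → 3 H
Totals → C:10, H:18, F:1, N:1, O:1.
In Hill order: C10H18FNO.

C10H18FNO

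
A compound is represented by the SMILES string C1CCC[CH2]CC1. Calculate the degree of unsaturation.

Degree of unsaturation = (number of rings) + (number of π bonds).
Ring closures in the SMILES: 1.
π bonds: none → 0 DoU from unsaturation.
Total DoU = 1 + 0 = 1.

1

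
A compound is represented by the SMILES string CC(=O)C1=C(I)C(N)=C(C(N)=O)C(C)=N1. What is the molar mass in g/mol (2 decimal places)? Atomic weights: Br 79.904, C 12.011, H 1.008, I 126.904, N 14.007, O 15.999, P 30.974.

First, the molecular formula is C9H10IN3O2 (counting implicit H from valence).
  C: 9 × 12.011 = 108.099
  H: 10 × 1.008 = 10.080
  I: 1 × 126.904 = 126.904
  N: 3 × 14.007 = 42.021
  O: 2 × 15.999 = 31.998
Sum: 9×12.011 + 10×1.008 + 1×126.904 + 3×14.007 + 2×15.999 = 319.102 → 319.10 g/mol.

319.10 g/mol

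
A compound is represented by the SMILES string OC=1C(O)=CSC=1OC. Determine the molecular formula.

C5H6O3S

Walk through each heavy atom and fill implicit hydrogens from standard valence (C 4, N 3, O 2, S 2, halogen 1):
  atom 1: O, bond orders sum to 1 (valence 2) → 1 H
  atom 2: C, bond orders sum to 4 (valence 4) → 0 H
  atom 3: C, bond orders sum to 4 (valence 4) → 0 H
  atom 4: O, bond orders sum to 1 (valence 2) → 1 H
  atom 5: C, bond orders sum to 3 (valence 4) → 1 H
  atom 6: S, bond orders sum to 2 (valence 2) → 0 H
  atom 7: C, bond orders sum to 4 (valence 4) → 0 H
  atom 8: O, bond orders sum to 2 (valence 2) → 0 H
  atom 9: C, bond orders sum to 1 (valence 4) → 3 H
Totals → C:5, H:6, O:3, S:1.
In Hill order: C5H6O3S.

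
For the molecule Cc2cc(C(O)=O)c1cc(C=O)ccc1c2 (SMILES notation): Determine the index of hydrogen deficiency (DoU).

9

Molecular formula: C13H10O3.
DoU = (2C + 2 + N − H − X) / 2, where X is the halogen count and O/S are ignored.
    = (2·13 + 2 + 0 − 10 − 0) / 2 = 18 / 2 = 9.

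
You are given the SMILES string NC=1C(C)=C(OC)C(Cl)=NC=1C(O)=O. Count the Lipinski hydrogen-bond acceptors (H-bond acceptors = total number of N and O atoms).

5

N atoms: 2; O atoms: 3.
Lipinski HBA = 2 + 3 = 5.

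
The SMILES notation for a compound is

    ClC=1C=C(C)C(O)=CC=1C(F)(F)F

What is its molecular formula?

Walk through each heavy atom and fill implicit hydrogens from standard valence (C 4, N 3, O 2, S 2, halogen 1):
  atom 1: Cl (halogen, monovalent) → 0 H
  atom 2: C, bond orders sum to 4 (valence 4) → 0 H
  atom 3: C, bond orders sum to 3 (valence 4) → 1 H
  atom 4: C, bond orders sum to 4 (valence 4) → 0 H
  atom 5: C, bond orders sum to 1 (valence 4) → 3 H
  atom 6: C, bond orders sum to 4 (valence 4) → 0 H
  atom 7: O, bond orders sum to 1 (valence 2) → 1 H
  atom 8: C, bond orders sum to 3 (valence 4) → 1 H
  atom 9: C, bond orders sum to 4 (valence 4) → 0 H
  atom 10: C, bond orders sum to 4 (valence 4) → 0 H
  atom 11: F (halogen, monovalent) → 0 H
  atom 12: F (halogen, monovalent) → 0 H
  atom 13: F (halogen, monovalent) → 0 H
Totals → C:8, H:6, Cl:1, F:3, O:1.

C8H6ClF3O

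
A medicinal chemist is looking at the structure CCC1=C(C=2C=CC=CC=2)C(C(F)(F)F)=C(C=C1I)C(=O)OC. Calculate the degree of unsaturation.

9

Molecular formula: C17H14F3IO2.
DoU = (2C + 2 + N − H − X) / 2, where X is the halogen count and O/S are ignored.
    = (2·17 + 2 + 0 − 14 − 4) / 2 = 18 / 2 = 9.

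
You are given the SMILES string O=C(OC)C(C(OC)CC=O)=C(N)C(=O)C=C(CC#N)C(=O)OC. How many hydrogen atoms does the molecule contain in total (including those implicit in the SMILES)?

Walk through each heavy atom and fill implicit hydrogens from standard valence (C 4, N 3, O 2, S 2, halogen 1):
  atom 1: O, bond orders sum to 2 (valence 2) → 0 H
  atom 2: C, bond orders sum to 4 (valence 4) → 0 H
  atom 3: O, bond orders sum to 2 (valence 2) → 0 H
  atom 4: C, bond orders sum to 1 (valence 4) → 3 H
  atom 5: C, bond orders sum to 4 (valence 4) → 0 H
  atom 6: C, bond orders sum to 3 (valence 4) → 1 H
  atom 7: O, bond orders sum to 2 (valence 2) → 0 H
  atom 8: C, bond orders sum to 1 (valence 4) → 3 H
  atom 9: C, bond orders sum to 2 (valence 4) → 2 H
  atom 10: C, bond orders sum to 3 (valence 4) → 1 H
  atom 11: O, bond orders sum to 2 (valence 2) → 0 H
  atom 12: C, bond orders sum to 4 (valence 4) → 0 H
  atom 13: N, bond orders sum to 1 (valence 3) → 2 H
  atom 14: C, bond orders sum to 4 (valence 4) → 0 H
  atom 15: O, bond orders sum to 2 (valence 2) → 0 H
  atom 16: C, bond orders sum to 3 (valence 4) → 1 H
  atom 17: C, bond orders sum to 4 (valence 4) → 0 H
  atom 18: C, bond orders sum to 2 (valence 4) → 2 H
  atom 19: C, bond orders sum to 4 (valence 4) → 0 H
  atom 20: N, bond orders sum to 3 (valence 3) → 0 H
  atom 21: C, bond orders sum to 4 (valence 4) → 0 H
  atom 22: O, bond orders sum to 2 (valence 2) → 0 H
  atom 23: O, bond orders sum to 2 (valence 2) → 0 H
  atom 24: C, bond orders sum to 1 (valence 4) → 3 H
Total hydrogens: 18.

18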